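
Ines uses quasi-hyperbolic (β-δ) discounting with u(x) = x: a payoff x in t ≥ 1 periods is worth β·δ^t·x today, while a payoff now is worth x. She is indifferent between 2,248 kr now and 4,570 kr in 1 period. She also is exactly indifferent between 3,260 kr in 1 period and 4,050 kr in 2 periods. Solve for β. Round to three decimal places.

From the later pair, β·δ^1·3260 = β·δ^2·4050; dividing through, δ = 3260/4050 = 0.80494.
Substituting δ into 2248 = β·δ·4570: β = 2248/(3678.568) ≈ 0.611.

β ≈ 0.611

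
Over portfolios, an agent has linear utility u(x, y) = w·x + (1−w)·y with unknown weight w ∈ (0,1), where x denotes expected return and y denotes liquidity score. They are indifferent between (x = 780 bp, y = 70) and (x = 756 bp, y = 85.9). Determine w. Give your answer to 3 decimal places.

w = 0.398

Indifference: w·780 + (1−w)·70 = w·756 + (1−w)·85.9.
Collecting terms: w·24 = (1−w)·15.9.
Hence w = 15.9/(24+15.9) = 15.9/39.9 = 0.398.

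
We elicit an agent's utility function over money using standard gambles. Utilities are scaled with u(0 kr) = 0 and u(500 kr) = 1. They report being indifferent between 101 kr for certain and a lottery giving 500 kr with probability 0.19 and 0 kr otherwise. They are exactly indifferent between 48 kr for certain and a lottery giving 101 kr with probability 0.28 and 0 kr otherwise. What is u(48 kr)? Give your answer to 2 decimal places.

0.05

The first gamble pins u(101 kr): it must equal 0.19·1 + 0.81·0 = 0.19.
Then u(48 kr) = 0.28·u(101 kr) + 0.72·u(0 kr) = 0.28·0.19 + 0.72·0.00 = 0.0532.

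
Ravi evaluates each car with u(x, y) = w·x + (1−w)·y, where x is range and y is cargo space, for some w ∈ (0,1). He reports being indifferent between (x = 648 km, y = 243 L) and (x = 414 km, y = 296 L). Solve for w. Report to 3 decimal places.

Equating utilities: w·648 + (1−w)·243 = w·414 + (1−w)·296.
w·(648−414) = (1−w)·(296−243), i.e. w·234 = (1−w)·53.
Hence w = 53/(234+53) = 53/287 = 0.185.

w = 0.185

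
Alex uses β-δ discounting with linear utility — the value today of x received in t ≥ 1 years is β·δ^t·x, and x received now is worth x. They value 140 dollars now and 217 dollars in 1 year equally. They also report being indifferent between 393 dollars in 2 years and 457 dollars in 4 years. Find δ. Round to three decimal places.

From the later pair, β·δ^2·393 = β·δ^4·457; dividing through, δ^2 = 393/457 = 0.85996, so δ = 0.92734.

δ ≈ 0.927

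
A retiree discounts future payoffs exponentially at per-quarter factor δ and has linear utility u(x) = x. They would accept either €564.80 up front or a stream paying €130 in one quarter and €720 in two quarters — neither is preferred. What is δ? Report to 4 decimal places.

Present value of the stream is 130·δ + 720·δ². Indifference gives 130δ + 720δ² = 564.80.
So 720δ² + 130δ − 564.80 = 0.
δ = (−130 + √(130² + 4·720·564.80)) / (2·720) = (−130 + √1643524.00) / 1440 ≈ 0.8000.

δ ≈ 0.8000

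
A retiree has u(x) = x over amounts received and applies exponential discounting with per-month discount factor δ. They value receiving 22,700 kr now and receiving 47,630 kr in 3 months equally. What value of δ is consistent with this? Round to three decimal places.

Equating discounted utilities: u(22700) = δ^3·u(47630) ⇒ δ^3 = u(22700)/u(47630).
With u(x) = x: δ^3 = 22700/47630 = 0.47659.
So δ = 0.47659^(1/3) ≈ 0.781.

δ ≈ 0.781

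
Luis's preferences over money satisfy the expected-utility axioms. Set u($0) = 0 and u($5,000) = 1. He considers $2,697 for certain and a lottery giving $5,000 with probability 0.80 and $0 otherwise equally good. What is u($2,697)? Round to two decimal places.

The indifference gives u($2,697) = 0.80·u($5,000) + 0.20·u($0) = 0.80·1 + 0.20·0 = 0.80.

0.80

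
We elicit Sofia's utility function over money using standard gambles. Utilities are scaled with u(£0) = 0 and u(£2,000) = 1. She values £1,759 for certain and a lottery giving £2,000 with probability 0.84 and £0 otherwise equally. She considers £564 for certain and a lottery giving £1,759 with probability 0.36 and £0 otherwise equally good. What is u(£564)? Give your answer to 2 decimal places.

0.30

First, u(£1,759) = 0.84·u(£2,000) + 0.16·u(£0) = 0.84.
Chaining: u(£564) = 0.36·0.84 + 0.64·0.00 = 0.3024.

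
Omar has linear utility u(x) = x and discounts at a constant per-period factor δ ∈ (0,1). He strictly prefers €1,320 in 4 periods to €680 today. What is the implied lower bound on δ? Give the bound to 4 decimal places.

δ > 0.8472

Under u(x) = x this choice says 680 < δ^4·1320.
So δ^4 > 680/1320 = 0.51515; taking the 4th root of both positive sides preserves the inequality.
δ > (680/1320)^(1/4) ≈ 0.8472.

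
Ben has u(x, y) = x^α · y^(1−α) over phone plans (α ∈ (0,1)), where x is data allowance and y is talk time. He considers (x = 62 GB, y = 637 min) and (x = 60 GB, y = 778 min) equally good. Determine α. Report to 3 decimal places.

α ≈ 0.859

Indifference: 62^α · 637^(1−α) = 60^α · 778^(1−α).
Rearrange to (62/60)^α = (778/637)^(1−α) and take logs: α·0.032790 = (1−α)·0.199957.
Thus α·(0.232747) = 0.199957, so α = 0.199957/0.232747 ≈ 0.859.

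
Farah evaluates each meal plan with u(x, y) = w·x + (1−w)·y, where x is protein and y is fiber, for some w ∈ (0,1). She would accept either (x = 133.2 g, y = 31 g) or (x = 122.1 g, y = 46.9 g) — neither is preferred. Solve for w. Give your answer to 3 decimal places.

w = 0.589

u(133.2,31) = u(122.1,46.9) means w·133.2 + (1−w)·31 = w·122.1 + (1−w)·46.9.
Collecting terms: w·11.1 = (1−w)·15.9.
So w/(1−w) = 15.9/11.1 = 1.4324, giving w = 15.9/(11.1+15.9) = 0.589.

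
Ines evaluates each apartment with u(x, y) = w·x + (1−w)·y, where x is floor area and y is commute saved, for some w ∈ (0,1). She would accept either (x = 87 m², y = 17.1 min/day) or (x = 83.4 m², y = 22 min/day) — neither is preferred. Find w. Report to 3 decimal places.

w = 0.576

u(87,17.1) = u(83.4,22) means w·87 + (1−w)·17.1 = w·83.4 + (1−w)·22.
Collecting terms: w·3.6 = (1−w)·4.9.
Hence w = 4.9/(3.6+4.9) = 4.9/8.5 = 0.576.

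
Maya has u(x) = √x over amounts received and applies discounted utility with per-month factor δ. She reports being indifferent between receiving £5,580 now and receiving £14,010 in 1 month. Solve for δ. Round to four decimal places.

δ ≈ 0.6311

Indifference means u(5580) = δ · u(14010), so δ = u(5580)/u(14010).
With u(x) = √x: δ = √5580/√14010 = √(5580/14010) = 0.63110.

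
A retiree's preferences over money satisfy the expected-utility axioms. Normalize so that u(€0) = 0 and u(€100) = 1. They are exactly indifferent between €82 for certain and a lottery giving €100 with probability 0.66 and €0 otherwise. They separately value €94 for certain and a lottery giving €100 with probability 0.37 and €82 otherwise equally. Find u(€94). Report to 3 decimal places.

0.786

First, u(€82) = 0.66·u(€100) + 0.34·u(€0) = 0.66.
Then u(€94) = 0.37·u(€100) + 0.63·u(€82) = 0.37·1.00 + 0.63·0.66 = 0.7858.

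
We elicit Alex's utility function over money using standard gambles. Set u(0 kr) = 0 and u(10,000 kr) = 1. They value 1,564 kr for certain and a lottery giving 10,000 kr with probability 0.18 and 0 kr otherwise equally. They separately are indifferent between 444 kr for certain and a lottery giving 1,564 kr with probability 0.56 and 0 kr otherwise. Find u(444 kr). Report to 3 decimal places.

The first gamble pins u(1,564 kr): it must equal 0.18·1 + 0.82·0 = 0.18.
Then u(444 kr) = 0.56·u(1,564 kr) + 0.44·u(0 kr) = 0.56·0.18 + 0.44·0.00 = 0.1008.

0.101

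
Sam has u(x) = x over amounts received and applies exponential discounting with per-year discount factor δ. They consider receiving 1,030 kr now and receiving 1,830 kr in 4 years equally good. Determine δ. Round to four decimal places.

Indifference means u(1030) = δ^4 · u(1830), so δ^4 = u(1030)/u(1830).
With u(x) = x: δ^4 = 1030/1830 = 0.56284.
So δ = 0.56284^(1/4) ≈ 0.8662.

δ ≈ 0.8662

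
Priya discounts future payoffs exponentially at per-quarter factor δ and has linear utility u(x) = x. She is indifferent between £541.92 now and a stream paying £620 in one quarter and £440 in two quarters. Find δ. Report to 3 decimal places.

Equating present values: 541.92 = 620δ + 440δ².
That is, 440δ² + 620δ − 541.92 = 0, a quadratic in δ.
The positive root is δ = [−620 + √(620² + 4·440·541.92)] / (2·440) = (−620 + 1156.797)/880 ≈ 0.610.

δ ≈ 0.610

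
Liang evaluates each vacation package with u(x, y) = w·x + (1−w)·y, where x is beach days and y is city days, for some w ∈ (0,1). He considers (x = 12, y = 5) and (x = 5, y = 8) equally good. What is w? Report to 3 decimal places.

Indifference: w·12 + (1−w)·5 = w·5 + (1−w)·8.
w·(12−5) = (1−w)·(8−5), i.e. w·7 = (1−w)·3.
The marginal rate of substitution is 3/7, so w = 3/(7+3) = 0.300.

w = 0.300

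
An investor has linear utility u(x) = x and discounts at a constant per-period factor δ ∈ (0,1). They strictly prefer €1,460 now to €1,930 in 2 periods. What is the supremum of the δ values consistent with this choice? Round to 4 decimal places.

The preference means 1460 > δ^2·1930.
Hence δ^2 < 1460/1930 = 0.75648, and x ↦ x^(1/2) is increasing on (0,∞).
δ < (1460/1930)^(1/2) ≈ 0.8698.

δ < 0.8698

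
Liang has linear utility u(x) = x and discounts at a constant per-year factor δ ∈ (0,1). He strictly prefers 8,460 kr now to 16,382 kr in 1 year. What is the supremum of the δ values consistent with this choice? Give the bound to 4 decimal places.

δ < 0.5164

The preference means 8460 > δ·16382.
So δ < 8460/16382 = 0.51642.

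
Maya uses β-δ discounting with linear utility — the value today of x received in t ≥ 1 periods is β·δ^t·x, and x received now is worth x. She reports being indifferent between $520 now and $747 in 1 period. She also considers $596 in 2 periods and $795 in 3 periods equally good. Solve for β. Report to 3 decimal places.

β ≈ 0.929

The second indifference involves only future payoffs, so β cancels: β·δ^2·596 = β·δ^3·795, giving δ = 596/795 = 0.74969.
Substituting δ into 520 = β·δ·747: β = 520/(560.015) ≈ 0.929.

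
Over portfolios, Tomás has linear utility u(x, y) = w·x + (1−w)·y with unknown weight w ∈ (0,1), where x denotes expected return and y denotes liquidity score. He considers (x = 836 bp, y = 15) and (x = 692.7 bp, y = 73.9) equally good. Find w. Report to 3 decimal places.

w = 0.291

Equating utilities: w·836 + (1−w)·15 = w·692.7 + (1−w)·73.9.
Collecting terms: w·143.3 = (1−w)·58.9.
So w/(1−w) = 58.9/143.3 = 0.4110, giving w = 58.9/(143.3+58.9) = 0.291.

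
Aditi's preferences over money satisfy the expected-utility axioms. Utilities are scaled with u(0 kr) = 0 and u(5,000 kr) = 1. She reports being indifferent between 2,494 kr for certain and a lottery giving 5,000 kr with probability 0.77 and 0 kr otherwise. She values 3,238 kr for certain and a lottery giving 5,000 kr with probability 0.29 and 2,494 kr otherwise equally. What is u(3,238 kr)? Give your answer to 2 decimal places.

From the first indifference, u(2,494 kr) = 0.77·u(5,000 kr) + 0.23·u(0 kr) = 0.77·1 + 0.23·0 = 0.77.
Then u(3,238 kr) = 0.29·u(5,000 kr) + 0.71·u(2,494 kr) = 0.29·1.00 + 0.71·0.77 = 0.8367.

0.84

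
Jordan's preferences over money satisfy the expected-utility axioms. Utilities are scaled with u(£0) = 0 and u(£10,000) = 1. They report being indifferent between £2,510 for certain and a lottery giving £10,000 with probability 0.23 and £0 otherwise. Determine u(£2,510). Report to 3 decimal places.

0.230

By the standard-gamble method, u(£2,510) is just the indifference probability on the best outcome: 0.23.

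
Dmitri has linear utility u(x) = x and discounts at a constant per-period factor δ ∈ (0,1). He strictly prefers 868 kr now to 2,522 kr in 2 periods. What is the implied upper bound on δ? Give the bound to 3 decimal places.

The preference means 868 > δ^2·2522.
Dividing by 2522: δ^2 < 0.34417. Both sides are positive, so the square root keeps the direction.
δ < (868/2522)^(1/2) ≈ 0.587.

δ < 0.587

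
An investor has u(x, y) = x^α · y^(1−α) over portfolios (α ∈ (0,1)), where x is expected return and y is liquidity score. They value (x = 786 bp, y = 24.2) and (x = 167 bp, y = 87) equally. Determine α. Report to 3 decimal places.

α ≈ 0.452

Indifference: 786^α · 24.2^(1−α) = 167^α · 87^(1−α).
Taking logs: α·ln 786 + (1−α)·ln 24.2 = α·ln 167 + (1−α)·ln 87, i.e. α·1.548963 = (1−α)·1.279555.
With A = 1.548963 and B = 1.279555: α·A = (1−α)·B, so α = B/(A+B) = 1.279555/2.828518 ≈ 0.452.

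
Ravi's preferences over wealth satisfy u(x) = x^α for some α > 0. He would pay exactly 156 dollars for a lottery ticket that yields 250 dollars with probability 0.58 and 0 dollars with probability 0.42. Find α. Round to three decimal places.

α ≈ 1.155

Since u(0) = 0, the lottery's EU is 0.58·250^α.
Indifference: 156^α = 0.58·250^α, so (156/250)^α = 0.58.
Take logs: α = ln 0.58 / ln(156/250) ≈ 1.15505.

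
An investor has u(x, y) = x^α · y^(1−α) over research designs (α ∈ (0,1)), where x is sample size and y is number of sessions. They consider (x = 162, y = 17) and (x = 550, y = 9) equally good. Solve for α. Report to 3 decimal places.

The Cobb–Douglas utilities coincide, so 162^α·17^(1−α) = 550^α·9^(1−α).
Rearrange to (162/550)^α = (9/17)^(1−α) and take logs: α·-1.222322 = (1−α)·-0.635989.
So α/(1−α) = (-0.635989)/(-1.222322) = 0.520312, and α = 0.520312/1.520312 ≈ 0.342.

α ≈ 0.342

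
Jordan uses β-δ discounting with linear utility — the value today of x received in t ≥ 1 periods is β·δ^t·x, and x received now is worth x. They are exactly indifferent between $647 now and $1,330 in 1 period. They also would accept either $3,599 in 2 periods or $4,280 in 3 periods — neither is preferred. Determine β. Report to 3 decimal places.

β ≈ 0.579

From the later pair, β·δ^2·3599 = β·δ^3·4280; dividing through, δ = 3599/4280 = 0.84089.
Substituting δ into 647 = β·δ·1330: β = 647/(1118.381) ≈ 0.579.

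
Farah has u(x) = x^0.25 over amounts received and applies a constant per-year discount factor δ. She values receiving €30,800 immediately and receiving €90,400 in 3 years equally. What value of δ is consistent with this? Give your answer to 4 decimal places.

δ ≈ 0.9142

Indifference means u(30800) = δ^3 · u(90400), so δ^3 = u(30800)/u(90400).
Since u(x) = x^0.25, δ^3 = (30800/90400)^0.25 = 0.34071^0.25 = 0.76400.
Taking the cube root: δ = 0.76400^(1/3) ≈ 0.9142.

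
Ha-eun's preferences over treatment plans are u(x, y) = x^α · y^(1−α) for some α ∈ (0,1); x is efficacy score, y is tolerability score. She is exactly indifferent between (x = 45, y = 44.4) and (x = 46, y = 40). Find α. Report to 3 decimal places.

α ≈ 0.826

Set the two utilities equal: 45^α·44.4^(1−α) = 46^α·40^(1−α).
Taking logs: α·ln 45 + (1−α)·ln 44.4 = α·ln 46 + (1−α)·ln 40, i.e. α·-0.021979 = (1−α)·-0.104360.
So α/(1−α) = (-0.104360)/(-0.021979) = 4.748169, and α = 4.748169/5.748169 ≈ 0.826.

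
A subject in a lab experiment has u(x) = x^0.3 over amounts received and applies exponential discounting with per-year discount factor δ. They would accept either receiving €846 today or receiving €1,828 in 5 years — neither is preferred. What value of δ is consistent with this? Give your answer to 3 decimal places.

δ ≈ 0.955

Indifference means u(846) = δ^5 · u(1828), so δ^5 = u(846)/u(1828).
With u(x) = x^0.3: δ^5 = 846^0.3/1828^0.3 = (846/1828)^0.3 = 0.79363.
So δ = 0.79363^(1/5) ≈ 0.955.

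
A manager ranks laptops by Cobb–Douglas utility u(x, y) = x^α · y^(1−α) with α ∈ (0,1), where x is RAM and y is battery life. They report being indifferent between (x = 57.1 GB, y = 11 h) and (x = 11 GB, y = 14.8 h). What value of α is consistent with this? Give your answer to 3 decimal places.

α ≈ 0.153

Set the two utilities equal: 57.1^α·11^(1−α) = 11^α·14.8^(1−α).
Rearrange to (57.1/11)^α = (14.8/11)^(1−α) and take logs: α·1.646909 = (1−α)·0.296732.
With A = 1.646909 and B = 0.296732: α·A = (1−α)·B, so α = B/(A+B) = 0.296732/1.943641 ≈ 0.153.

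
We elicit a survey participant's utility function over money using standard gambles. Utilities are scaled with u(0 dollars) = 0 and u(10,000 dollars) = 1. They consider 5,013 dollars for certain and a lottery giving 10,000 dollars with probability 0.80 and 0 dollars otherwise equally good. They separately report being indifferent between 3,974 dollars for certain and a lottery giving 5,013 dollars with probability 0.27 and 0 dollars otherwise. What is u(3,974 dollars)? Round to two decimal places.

From the first indifference, u(5,013 dollars) = 0.80·u(10,000 dollars) + 0.20·u(0 dollars) = 0.80·1 + 0.20·0 = 0.80.
Then u(3,974 dollars) = 0.27·u(5,013 dollars) + 0.73·u(0 dollars) = 0.27·0.80 + 0.73·0.00 = 0.2160.

0.22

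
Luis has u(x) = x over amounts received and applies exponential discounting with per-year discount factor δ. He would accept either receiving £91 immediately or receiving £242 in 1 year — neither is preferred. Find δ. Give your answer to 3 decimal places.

Indifference means u(91) = δ · u(242), so δ = u(91)/u(242).
With u(x) = x: δ = 91/242 = 0.37603.

δ ≈ 0.376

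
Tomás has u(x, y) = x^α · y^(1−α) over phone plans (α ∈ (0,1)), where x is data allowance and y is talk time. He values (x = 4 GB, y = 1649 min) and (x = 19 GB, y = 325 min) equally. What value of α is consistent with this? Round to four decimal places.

α ≈ 0.5104

Indifference: 4^α · 1649^(1−α) = 19^α · 325^(1−α).
Taking logs: α·ln 4 + (1−α)·ln 1649 = α·ln 19 + (1−α)·ln 325, i.e. α·-1.5581446 = (1−α)·-1.6240991.
Thus α·(-3.1822437) = -1.6240991, so α = -1.6240991/-3.1822437 ≈ 0.5104.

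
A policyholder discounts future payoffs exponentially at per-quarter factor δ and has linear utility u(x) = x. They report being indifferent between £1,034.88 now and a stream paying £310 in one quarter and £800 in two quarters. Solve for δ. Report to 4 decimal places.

δ ≈ 0.9600

Present value of the stream is 310·δ + 800·δ². Indifference gives 310δ + 800δ² = 1034.88.
So 800δ² + 310δ − 1034.88 = 0.
By the quadratic formula (taking the positive root), δ = (−310 + √3407716.00) / 1600 ≈ 0.9600.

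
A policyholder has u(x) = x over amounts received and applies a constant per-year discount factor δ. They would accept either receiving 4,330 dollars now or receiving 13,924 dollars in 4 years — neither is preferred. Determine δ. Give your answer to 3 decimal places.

δ ≈ 0.747

Indifference means u(4330) = δ^4 · u(13924), so δ^4 = u(4330)/u(13924).
With u(x) = x: δ^4 = 4330/13924 = 0.31097.
Taking the 4th root: δ = 0.31097^(1/4) ≈ 0.747.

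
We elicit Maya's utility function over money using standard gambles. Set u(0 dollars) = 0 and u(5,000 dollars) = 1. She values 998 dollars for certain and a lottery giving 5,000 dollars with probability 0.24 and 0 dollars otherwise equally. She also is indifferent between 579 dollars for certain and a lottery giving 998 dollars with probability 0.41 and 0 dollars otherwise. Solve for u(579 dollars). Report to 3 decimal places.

First, u(998 dollars) = 0.24·u(5,000 dollars) + 0.76·u(0 dollars) = 0.24.
Then u(579 dollars) = 0.41·u(998 dollars) + 0.59·u(0 dollars) = 0.41·0.24 + 0.59·0.00 = 0.0984.

0.098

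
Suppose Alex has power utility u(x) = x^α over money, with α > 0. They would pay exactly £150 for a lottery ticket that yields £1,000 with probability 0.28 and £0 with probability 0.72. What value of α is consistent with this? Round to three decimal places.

α ≈ 0.671

Since u(0) = 0, the lottery's EU is 0.28·1000^α.
Equating: 150^α = 0.28·1000^α, i.e. 0.1500^α = 0.28.
Take logs: α = ln 0.28 / ln(150/1000) ≈ 0.67100.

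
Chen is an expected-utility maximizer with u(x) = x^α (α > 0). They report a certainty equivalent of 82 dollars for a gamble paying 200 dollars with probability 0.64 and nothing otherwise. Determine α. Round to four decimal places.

EU(lottery) = 0.64·200^α + 0.36·0 = 0.64·200^α.
Setting u(82) equal to that: 82^α = 0.64·200^α ⇒ (82/200)^α = 0.64.
α = ln(0.64) / ln(82/200) = -0.4462871/-0.8915981 ≈ 0.5005.

α ≈ 0.5005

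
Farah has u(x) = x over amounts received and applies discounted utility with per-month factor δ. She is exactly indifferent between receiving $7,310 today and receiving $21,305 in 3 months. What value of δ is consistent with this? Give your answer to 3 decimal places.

Equating discounted utilities: u(7310) = δ^3·u(21305) ⇒ δ^3 = u(7310)/u(21305).
With u(x) = x: δ^3 = 7310/21305 = 0.34311.
So δ = 0.34311^(1/3) ≈ 0.700.

δ ≈ 0.700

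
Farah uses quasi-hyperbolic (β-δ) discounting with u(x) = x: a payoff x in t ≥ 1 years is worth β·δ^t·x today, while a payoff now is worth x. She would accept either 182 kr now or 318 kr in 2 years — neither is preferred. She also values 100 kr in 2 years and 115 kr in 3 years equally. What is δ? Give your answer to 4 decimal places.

From the later pair, β·δ^2·100 = β·δ^3·115; dividing through, δ = 100/115 = 0.86957.

δ ≈ 0.8696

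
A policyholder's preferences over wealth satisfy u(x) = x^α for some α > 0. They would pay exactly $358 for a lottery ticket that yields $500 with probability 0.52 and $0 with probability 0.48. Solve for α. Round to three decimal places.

α ≈ 1.957

Since u(0) = 0, the lottery's EU is 0.52·500^α.
Indifference: 358^α = 0.52·500^α, so (358/500)^α = 0.52.
Take logs: α = ln 0.52 / ln(358/500) ≈ 1.95742.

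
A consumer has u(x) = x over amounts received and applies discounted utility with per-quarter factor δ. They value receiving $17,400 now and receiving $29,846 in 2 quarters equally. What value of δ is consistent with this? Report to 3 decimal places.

δ ≈ 0.764

Indifference means u(17400) = δ^2 · u(29846), so δ^2 = u(17400)/u(29846).
With u(x) = x: δ^2 = 17400/29846 = 0.58299.
Hence δ = (0.58299)^(1/2) = 0.76354.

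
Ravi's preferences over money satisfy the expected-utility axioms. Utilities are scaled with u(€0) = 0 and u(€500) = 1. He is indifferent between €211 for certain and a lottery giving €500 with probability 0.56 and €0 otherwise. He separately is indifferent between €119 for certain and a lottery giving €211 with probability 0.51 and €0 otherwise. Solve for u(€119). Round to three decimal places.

From the first indifference, u(€211) = 0.56·u(€500) + 0.44·u(€0) = 0.56·1 + 0.44·0 = 0.56.
Chaining: u(€119) = 0.51·0.56 + 0.49·0.00 = 0.2856.

0.286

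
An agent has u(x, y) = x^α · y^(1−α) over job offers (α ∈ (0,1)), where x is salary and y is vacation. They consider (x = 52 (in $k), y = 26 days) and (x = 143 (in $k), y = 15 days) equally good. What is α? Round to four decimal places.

α ≈ 0.3522

Indifference: 52^α · 26^(1−α) = 143^α · 15^(1−α).
(52/143)^α = (15/26)^(1−α); take logs: α·ln(52/143) = (1−α)·ln(15/26), i.e. α·-1.0116009 = (1−α)·-0.5500463.
So α/(1−α) = (-0.5500463)/(-1.0116009) = 0.5437384, and α = 0.5437384/1.5437384 ≈ 0.3522.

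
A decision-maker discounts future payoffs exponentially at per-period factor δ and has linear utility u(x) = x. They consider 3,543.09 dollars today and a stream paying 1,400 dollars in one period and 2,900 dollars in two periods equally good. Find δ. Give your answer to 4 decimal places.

The stream is worth 1400δ + 2900δ² today, so 1400δ + 2900δ² = 3543.09.
Rearranged: 2900δ² + 1400δ − 3543.09 = 0.
By the quadratic formula (taking the positive root), δ = (−1400 + √43059844.00) / 5800 ≈ 0.8900.

δ ≈ 0.8900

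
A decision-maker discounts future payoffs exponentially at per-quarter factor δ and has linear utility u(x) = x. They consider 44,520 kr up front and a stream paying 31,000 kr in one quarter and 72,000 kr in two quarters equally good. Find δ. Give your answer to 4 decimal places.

δ ≈ 0.6000

Present value of the stream is 31000·δ + 72000·δ². Indifference gives 31000δ + 72000δ² = 44520.
That is, 72000δ² + 31000δ − 44520 = 0, a quadratic in δ.
The positive root is δ = [−31000 + √(31000² + 4·72000·44520)] / (2·72000) = (−31000 + 117400.000)/144000 ≈ 0.6000.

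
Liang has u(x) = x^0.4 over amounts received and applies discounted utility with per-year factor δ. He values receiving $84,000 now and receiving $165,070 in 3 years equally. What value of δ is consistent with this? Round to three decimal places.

δ ≈ 0.914

Equating discounted utilities: u(84000) = δ^3·u(165070) ⇒ δ^3 = u(84000)/u(165070).
With u(x) = x^0.4: δ^3 = 84000^0.4/165070^0.4 = (84000/165070)^0.4 = 0.76321.
Taking the cube root: δ = 0.76321^(1/3) ≈ 0.914.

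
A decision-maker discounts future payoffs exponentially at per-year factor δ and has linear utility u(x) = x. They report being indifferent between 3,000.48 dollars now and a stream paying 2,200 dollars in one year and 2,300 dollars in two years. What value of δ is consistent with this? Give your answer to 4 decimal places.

δ ≈ 0.7600

Present value of the stream is 2200·δ + 2300·δ². Indifference gives 2200δ + 2300δ² = 3000.48.
Rearranged: 2300δ² + 2200δ − 3000.48 = 0.
δ = (−2200 + √(2200² + 4·2300·3000.48)) / (2·2300) = (−2200 + √32444416.00) / 4600 ≈ 0.7600.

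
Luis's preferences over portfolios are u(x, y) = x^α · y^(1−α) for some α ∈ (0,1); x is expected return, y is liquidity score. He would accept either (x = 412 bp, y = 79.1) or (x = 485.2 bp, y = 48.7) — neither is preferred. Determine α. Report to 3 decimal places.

α ≈ 0.748

Set the two utilities equal: 412^α·79.1^(1−α) = 485.2^α·48.7^(1−α).
Taking logs: α·ln 412 + (1−α)·ln 79.1 = α·ln 485.2 + (1−α)·ln 48.7, i.e. α·-0.163538 = (1−α)·-0.485034.
Thus α·(-0.648572) = -0.485034, so α = -0.485034/-0.648572 ≈ 0.748.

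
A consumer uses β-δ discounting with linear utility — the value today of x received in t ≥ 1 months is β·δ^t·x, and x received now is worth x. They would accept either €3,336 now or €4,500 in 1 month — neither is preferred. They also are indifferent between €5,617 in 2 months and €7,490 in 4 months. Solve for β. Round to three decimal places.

β ≈ 0.856

Both payoffs in the second observation are in the future, so β drops out: δ^2·5617 = δ^4·7490 ⇒ δ^2 = 5617/7490 = 0.74993, so δ = 0.86599.
Now use the now-vs-future pair: 3336 = β·δ·4500 gives β = 3336/(0.86599·4500) ≈ 0.856.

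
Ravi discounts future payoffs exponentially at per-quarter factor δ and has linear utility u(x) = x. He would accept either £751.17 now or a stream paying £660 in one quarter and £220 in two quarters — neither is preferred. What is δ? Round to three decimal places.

δ ≈ 0.880

Present value of the stream is 660·δ + 220·δ². Indifference gives 660δ + 220δ² = 751.17.
So 220δ² + 660δ − 751.17 = 0.
The positive root is δ = [−660 + √(660² + 4·220·751.17)] / (2·220) = (−660 + 1047.201)/440 ≈ 0.880.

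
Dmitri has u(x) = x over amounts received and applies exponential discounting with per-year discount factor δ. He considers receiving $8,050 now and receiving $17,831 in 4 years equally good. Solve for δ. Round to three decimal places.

Indifference means u(8050) = δ^4 · u(17831), so δ^4 = u(8050)/u(17831).
With u(x) = x: δ^4 = 8050/17831 = 0.45146.
Hence δ = (0.45146)^(1/4) = 0.81970.

δ ≈ 0.820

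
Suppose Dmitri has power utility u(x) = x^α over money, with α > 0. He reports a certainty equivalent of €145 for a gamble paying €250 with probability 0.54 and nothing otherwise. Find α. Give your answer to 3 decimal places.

The lottery's expected utility is 0.54·u(250) + 0.46·u(0) = 0.54·250^α (since u(0) = 0 for α > 0).
Equating: 145^α = 0.54·250^α, i.e. 0.5800^α = 0.54.
Taking logs: α·ln(145/250) = ln(0.54), so α = -0.616186 / -0.544727 ≈ 1.131.

α ≈ 1.131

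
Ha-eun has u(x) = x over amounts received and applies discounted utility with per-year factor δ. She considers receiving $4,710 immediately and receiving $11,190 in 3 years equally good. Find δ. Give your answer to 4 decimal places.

Indifference means u(4710) = δ^3 · u(11190), so δ^3 = u(4710)/u(11190).
With u(x) = x: δ^3 = 4710/11190 = 0.42091.
So δ = 0.42091^(1/3) ≈ 0.7494.

δ ≈ 0.7494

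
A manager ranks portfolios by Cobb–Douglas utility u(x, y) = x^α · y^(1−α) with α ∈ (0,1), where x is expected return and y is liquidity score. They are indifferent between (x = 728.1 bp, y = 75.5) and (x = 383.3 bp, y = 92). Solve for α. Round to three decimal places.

α ≈ 0.236

The Cobb–Douglas utilities coincide, so 728.1^α·75.5^(1−α) = 383.3^α·92^(1−α).
(728.1/383.3)^α = (92/75.5)^(1−α); take logs: α·ln(728.1/383.3) = (1−α)·ln(92/75.5), i.e. α·0.641620 = (1−α)·0.197656.
Thus α·(0.839276) = 0.197656, so α = 0.197656/0.839276 ≈ 0.236.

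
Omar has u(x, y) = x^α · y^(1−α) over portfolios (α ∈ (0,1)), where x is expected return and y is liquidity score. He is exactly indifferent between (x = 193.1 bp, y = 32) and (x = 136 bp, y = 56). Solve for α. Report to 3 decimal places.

α ≈ 0.615

The Cobb–Douglas utilities coincide, so 193.1^α·32^(1−α) = 136^α·56^(1−α).
Rearrange to (193.1/136)^α = (56/32)^(1−α) and take logs: α·0.350553 = (1−α)·0.559616.
So α/(1−α) = (0.559616)/(0.350553) = 1.596381, and α = 1.596381/2.596381 ≈ 0.615.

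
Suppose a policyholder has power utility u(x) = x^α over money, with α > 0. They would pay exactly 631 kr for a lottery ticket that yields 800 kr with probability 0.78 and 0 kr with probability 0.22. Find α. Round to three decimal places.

α ≈ 1.047

The lottery's expected utility is 0.78·u(800) + 0.22·u(0) = 0.78·800^α (since u(0) = 0 for α > 0).
Equating: 631^α = 0.78·800^α, i.e. 0.7887^α = 0.78.
Take logs: α = ln 0.78 / ln(631/800) ≈ 1.04701.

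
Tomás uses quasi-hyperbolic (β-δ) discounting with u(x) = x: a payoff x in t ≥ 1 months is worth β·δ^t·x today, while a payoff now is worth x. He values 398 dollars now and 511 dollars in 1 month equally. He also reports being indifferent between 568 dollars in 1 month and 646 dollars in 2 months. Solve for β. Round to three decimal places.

β ≈ 0.886

Both payoffs in the second observation are in the future, so β drops out: δ^1·568 = δ^2·646 ⇒ δ = 568/646 = 0.87926.
Now use the now-vs-future pair: 398 = β·δ·511 gives β = 398/(0.87926·511) ≈ 0.886.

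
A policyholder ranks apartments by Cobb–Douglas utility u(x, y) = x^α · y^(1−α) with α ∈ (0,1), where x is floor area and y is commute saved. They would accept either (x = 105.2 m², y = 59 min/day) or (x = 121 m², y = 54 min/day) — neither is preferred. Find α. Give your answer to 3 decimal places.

α ≈ 0.388

Set the two utilities equal: 105.2^α·59^(1−α) = 121^α·54^(1−α).
(105.2/121)^α = (54/59)^(1−α); take logs: α·ln(105.2/121) = (1−α)·ln(54/59), i.e. α·-0.139927 = (1−α)·-0.088553.
Thus α·(-0.228480) = -0.088553, so α = -0.088553/-0.228480 ≈ 0.388.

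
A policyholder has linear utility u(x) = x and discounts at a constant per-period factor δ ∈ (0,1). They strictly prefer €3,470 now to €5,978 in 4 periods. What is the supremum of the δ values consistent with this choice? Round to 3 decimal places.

The preference means 3470 > δ^4·5978.
Hence δ^4 < 3470/5978 = 0.58046, and x ↦ x^(1/4) is increasing on (0,∞).
δ < (3470/5978)^(1/4) ≈ 0.873.

δ < 0.873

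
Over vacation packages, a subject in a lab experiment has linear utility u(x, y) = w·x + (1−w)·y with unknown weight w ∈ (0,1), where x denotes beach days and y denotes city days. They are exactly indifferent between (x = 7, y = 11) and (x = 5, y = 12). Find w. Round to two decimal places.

Equating utilities: w·7 + (1−w)·11 = w·5 + (1−w)·12.
Collecting terms: w·2 = (1−w)·1.
Hence w = 1/(2+1) = 1/3 = 0.33.

w = 0.33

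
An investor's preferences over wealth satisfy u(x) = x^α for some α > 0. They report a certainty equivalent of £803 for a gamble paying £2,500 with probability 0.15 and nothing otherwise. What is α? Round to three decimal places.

α ≈ 1.670

Since u(0) = 0, the lottery's EU is 0.15·2500^α.
Indifference: 803^α = 0.15·2500^α, so (803/2500)^α = 0.15.
α = ln(0.15) / ln(803/2500) = -1.897120/-1.135691 ≈ 1.670.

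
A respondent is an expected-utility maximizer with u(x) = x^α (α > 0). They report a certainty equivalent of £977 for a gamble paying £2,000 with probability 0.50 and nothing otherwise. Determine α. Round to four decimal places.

EU(lottery) = 0.50·2000^α + 0.50·0 = 0.50·2000^α.
Setting u(977) equal to that: 977^α = 0.50·2000^α ⇒ (977/2000)^α = 0.50.
Taking logs: α·ln(977/2000) = ln(0.50), so α = -0.6931472 / -0.7164158 ≈ 0.9675.

α ≈ 0.9675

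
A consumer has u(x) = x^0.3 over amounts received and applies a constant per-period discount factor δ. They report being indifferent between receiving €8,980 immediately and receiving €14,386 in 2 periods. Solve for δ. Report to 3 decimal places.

The payoff in 2 periods is discounted by δ^2, so u(8980) = δ^2·u(14386) and δ^2 = u(8980)/u(14386).
Since u(x) = x^0.3, δ^2 = (8980/14386)^0.3 = 0.62422^0.3 = 0.86816.
So δ = 0.86816^(1/2) ≈ 0.932.

δ ≈ 0.932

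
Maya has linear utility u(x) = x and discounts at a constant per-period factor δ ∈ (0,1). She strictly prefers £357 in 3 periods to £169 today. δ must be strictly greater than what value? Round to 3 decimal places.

δ > 0.779

Under u(x) = x this choice says 169 < δ^3·357.
Hence δ^3 > 169/357 = 0.47339, and x ↦ x^(1/3) is increasing on (0,∞).
δ > 0.47339^(1/3) = 0.779.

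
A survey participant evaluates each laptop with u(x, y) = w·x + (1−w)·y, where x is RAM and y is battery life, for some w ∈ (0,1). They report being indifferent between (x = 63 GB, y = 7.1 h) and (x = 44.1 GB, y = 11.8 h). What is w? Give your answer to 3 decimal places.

Indifference: w·63 + (1−w)·7.1 = w·44.1 + (1−w)·11.8.
Rearranging, 18.9·w − 4.7·(1−w) = 0.
So w/(1−w) = 4.7/18.9 = 0.2487, giving w = 4.7/(18.9+4.7) = 0.199.

w = 0.199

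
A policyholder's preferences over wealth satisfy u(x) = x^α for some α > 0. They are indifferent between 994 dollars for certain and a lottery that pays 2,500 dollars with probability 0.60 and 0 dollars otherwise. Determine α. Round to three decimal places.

The lottery's expected utility is 0.60·u(2500) + 0.40·u(0) = 0.60·2500^α (since u(0) = 0 for α > 0).
Setting u(994) equal to that: 994^α = 0.60·2500^α ⇒ (994/2500)^α = 0.60.
α = ln(0.60) / ln(994/2500) = -0.510826/-0.922309 ≈ 0.554.

α ≈ 0.554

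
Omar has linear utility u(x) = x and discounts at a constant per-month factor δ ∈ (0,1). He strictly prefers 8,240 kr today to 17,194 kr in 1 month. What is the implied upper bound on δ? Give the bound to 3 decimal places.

The preference means 8240 > δ·17194.
So δ < 8240/17194 = 0.47924.

δ < 0.479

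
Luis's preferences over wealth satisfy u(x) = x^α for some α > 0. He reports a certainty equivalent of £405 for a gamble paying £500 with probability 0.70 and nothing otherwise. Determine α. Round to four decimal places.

α ≈ 1.6926

EU(lottery) = 0.70·500^α + 0.30·0 = 0.70·500^α.
Setting u(405) equal to that: 405^α = 0.70·500^α ⇒ (405/500)^α = 0.70.
Take logs: α = ln 0.70 / ln(405/500) ≈ 1.692640.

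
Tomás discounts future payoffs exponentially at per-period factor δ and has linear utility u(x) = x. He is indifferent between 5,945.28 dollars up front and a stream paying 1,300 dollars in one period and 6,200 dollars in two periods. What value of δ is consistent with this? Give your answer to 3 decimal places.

The stream is worth 1300δ + 6200δ² today, so 1300δ + 6200δ² = 5945.28.
So 6200δ² + 1300δ − 5945.28 = 0.
The positive root is δ = [−1300 + √(1300² + 4·6200·5945.28)] / (2·6200) = (−1300 + 12212.000)/12400 ≈ 0.880.

δ ≈ 0.880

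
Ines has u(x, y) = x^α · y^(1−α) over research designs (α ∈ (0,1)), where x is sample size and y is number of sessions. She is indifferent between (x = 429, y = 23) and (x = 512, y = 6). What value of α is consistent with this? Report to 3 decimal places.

Indifference: 429^α · 23^(1−α) = 512^α · 6^(1−α).
(429/512)^α = (6/23)^(1−α); take logs: α·ln(429/512) = (1−α)·ln(6/23), i.e. α·-0.176868 = (1−α)·-1.343735.
Thus α·(-1.520603) = -1.343735, so α = -1.343735/-1.520603 ≈ 0.884.

α ≈ 0.884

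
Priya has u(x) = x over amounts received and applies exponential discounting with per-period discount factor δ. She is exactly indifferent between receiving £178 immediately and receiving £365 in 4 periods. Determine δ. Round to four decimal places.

δ ≈ 0.8357

Indifference means u(178) = δ^4 · u(365), so δ^4 = u(178)/u(365).
With u(x) = x: δ^4 = 178/365 = 0.48767.
So δ = 0.48767^(1/4) ≈ 0.8357.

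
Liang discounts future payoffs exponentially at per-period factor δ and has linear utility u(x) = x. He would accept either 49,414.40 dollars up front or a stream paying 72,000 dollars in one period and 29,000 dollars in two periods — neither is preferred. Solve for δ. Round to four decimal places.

Equating present values: 49414.40 = 72000δ + 29000δ².
That is, 29000δ² + 72000δ − 49414.40 = 0, a quadratic in δ.
The positive root is δ = [−72000 + √(72000² + 4·29000·49414.40)] / (2·29000) = (−72000 + 104480.000)/58000 ≈ 0.5600.

δ ≈ 0.5600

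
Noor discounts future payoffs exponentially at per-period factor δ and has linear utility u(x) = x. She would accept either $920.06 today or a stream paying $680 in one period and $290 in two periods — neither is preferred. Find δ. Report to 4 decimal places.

δ ≈ 0.9600

Equating present values: 920.06 = 680δ + 290δ².
That is, 290δ² + 680δ − 920.06 = 0, a quadratic in δ.
By the quadratic formula (taking the positive root), δ = (−680 + √1529669.60) / 580 ≈ 0.9600.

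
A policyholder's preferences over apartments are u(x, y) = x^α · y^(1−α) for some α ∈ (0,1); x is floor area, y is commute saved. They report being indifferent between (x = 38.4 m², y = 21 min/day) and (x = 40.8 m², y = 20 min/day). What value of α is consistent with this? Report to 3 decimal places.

α ≈ 0.446

The Cobb–Douglas utilities coincide, so 38.4^α·21^(1−α) = 40.8^α·20^(1−α).
(38.4/40.8)^α = (20/21)^(1−α); take logs: α·ln(38.4/40.8) = (1−α)·ln(20/21), i.e. α·-0.060625 = (1−α)·-0.048790.
So α/(1−α) = (-0.048790)/(-0.060625) = 0.804784, and α = 0.804784/1.804784 ≈ 0.446.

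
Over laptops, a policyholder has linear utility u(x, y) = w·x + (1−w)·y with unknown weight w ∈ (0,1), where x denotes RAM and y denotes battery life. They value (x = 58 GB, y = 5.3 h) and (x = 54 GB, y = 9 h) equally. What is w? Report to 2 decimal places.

Indifference: w·58 + (1−w)·5.3 = w·54 + (1−w)·9.
Collecting terms: w·4 = (1−w)·3.7.
Hence w = 3.7/(4+3.7) = 3.7/7.7 = 0.48.

w = 0.48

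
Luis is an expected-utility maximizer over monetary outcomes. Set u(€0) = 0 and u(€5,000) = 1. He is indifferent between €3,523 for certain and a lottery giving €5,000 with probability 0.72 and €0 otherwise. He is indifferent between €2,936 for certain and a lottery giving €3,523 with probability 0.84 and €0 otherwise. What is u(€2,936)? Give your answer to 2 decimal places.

0.60

From the first indifference, u(€3,523) = 0.72·u(€5,000) + 0.28·u(€0) = 0.72·1 + 0.28·0 = 0.72.
Chaining: u(€2,936) = 0.84·0.72 + 0.16·0.00 = 0.6048.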